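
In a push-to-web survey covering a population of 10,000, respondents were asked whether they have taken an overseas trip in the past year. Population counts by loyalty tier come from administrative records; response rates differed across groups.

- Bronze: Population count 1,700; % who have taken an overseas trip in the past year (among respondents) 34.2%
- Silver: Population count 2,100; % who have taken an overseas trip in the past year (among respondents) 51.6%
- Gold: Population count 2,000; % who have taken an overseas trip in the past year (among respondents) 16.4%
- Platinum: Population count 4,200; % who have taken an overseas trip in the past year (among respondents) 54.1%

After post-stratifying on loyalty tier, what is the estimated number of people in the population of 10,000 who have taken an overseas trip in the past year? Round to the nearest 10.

Each cell contributes its population count × the respondent rate:
  Bronze: 1,700 × 34.2% = 581.4
  Silver: 2,100 × 51.6% = 1083.6
  Gold: 2,000 × 16.4% = 328
  Platinum: 4,200 × 54.1% = 2272.2
Estimated total = 4265.2 → 4,270.

4,270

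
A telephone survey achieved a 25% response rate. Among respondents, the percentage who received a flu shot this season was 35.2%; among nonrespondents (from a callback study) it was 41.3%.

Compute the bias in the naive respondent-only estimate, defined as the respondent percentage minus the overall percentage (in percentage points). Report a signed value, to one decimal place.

-4.6 percentage points

Nonresponse fraction = 1 − 0.25 = 0.75.
Bias = (nonresponse fraction) × (respondent percentage − nonrespondent percentage)
     = 0.75 × (35.2 − 41.3) = 0.75 × -6.1 = -4.575.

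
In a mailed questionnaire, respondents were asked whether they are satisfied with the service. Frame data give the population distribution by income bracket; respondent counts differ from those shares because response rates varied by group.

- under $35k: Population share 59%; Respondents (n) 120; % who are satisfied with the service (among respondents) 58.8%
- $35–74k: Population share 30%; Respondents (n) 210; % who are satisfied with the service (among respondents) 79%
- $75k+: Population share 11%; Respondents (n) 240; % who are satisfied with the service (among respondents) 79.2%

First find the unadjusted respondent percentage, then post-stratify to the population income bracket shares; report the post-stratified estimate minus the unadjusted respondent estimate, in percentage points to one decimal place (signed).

-7.7 percentage points

Unadjusted (pooled respondent) estimate weights by respondent counts:
  (120/570)×58.8 + (210/570)×79 + (240/570)×79.2 = 74.8316%
Reweighting by population income bracket shares:
  0.59×58.8 + 0.3×79 + 0.11×79.2 = 67.104%
Difference = 67.104 − 74.8316 = -7.7276 pp.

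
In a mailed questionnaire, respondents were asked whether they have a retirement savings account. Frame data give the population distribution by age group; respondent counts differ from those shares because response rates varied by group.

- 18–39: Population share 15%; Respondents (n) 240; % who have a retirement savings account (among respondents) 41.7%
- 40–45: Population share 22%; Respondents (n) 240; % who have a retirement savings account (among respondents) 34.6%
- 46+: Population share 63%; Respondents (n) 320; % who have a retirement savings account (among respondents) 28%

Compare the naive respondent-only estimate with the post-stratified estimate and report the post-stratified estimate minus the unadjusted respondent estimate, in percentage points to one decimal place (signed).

-2.6 percentage points

Without adjustment, the pooled respondent share is:
  (240/800)×41.7 + (240/800)×34.6 + (320/800)×28 = 34.09%
Post-stratified estimate weights by population shares:
  0.15×41.7 + 0.22×34.6 + 0.63×28 = 31.507%
Difference = 31.507 − 34.09 = -2.583 pp.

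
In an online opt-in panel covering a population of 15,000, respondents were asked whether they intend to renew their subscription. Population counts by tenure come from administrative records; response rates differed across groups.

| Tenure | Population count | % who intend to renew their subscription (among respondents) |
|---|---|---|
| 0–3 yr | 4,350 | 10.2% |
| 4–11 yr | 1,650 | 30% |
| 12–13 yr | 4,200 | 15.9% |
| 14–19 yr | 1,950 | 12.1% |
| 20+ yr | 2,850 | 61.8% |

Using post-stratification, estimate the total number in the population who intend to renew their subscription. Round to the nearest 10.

3,600

Each cell contributes its population count × the respondent rate:
  0–3 yr: 4,350 × 10.2% = 443.7
  4–11 yr: 1,650 × 30% = 495
  12–13 yr: 4,200 × 15.9% = 667.8
  14–19 yr: 1,950 × 12.1% = 235.95
  20+ yr: 2,850 × 61.8% = 1761.3
Estimated total = 3603.75 → 3,600.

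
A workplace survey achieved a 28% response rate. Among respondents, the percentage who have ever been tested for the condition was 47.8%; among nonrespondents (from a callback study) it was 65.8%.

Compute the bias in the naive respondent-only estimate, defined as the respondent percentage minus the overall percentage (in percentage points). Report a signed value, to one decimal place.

-13.0 percentage points

Nonresponse fraction = 1 − 0.28 = 0.72.
Bias = (nonresponse fraction) × (respondent percentage − nonrespondent percentage)
     = 0.72 × (47.8 − 65.8) = 0.72 × -18 = -12.96.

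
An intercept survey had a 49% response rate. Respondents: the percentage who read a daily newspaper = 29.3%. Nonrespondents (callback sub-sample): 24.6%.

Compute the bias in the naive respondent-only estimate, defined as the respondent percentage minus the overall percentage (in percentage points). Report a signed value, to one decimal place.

+2.4 percentage points

Nonresponse fraction = 1 − 0.49 = 0.51.
Bias = (nonresponse fraction) × (respondent percentage − nonrespondent percentage)
     = 0.51 × (29.3 − 24.6) = 0.51 × 4.7 = 2.397.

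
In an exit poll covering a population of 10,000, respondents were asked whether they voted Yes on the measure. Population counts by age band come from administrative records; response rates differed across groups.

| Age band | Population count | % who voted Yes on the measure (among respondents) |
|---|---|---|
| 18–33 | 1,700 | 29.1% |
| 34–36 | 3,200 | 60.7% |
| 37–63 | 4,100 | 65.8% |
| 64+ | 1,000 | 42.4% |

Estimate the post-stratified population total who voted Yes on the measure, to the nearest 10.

Estimated count per cell = population count × respondent percentage:
  18–33: 1,700 × 29.1% = 494.7
  34–36: 3,200 × 60.7% = 1942.4
  37–63: 4,100 × 65.8% = 2697.8
  64+: 1,000 × 42.4% = 424
Estimated total = 5558.9 → 5,560.

5,560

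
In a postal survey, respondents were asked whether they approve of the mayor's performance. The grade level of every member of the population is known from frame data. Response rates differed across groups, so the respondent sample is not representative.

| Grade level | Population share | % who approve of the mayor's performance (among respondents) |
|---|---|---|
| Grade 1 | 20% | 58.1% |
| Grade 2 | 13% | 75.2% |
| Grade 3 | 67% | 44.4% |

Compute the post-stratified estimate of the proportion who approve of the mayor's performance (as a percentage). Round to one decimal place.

51.1%

Reweight to the known grade level distribution:
  Grade 1: 0.2 × 58.1 = 11.62
  Grade 2: 0.13 × 75.2 = 9.776
  Grade 3: 0.67 × 44.4 = 29.748
Post-stratified estimate = 51.144 → 51.1%.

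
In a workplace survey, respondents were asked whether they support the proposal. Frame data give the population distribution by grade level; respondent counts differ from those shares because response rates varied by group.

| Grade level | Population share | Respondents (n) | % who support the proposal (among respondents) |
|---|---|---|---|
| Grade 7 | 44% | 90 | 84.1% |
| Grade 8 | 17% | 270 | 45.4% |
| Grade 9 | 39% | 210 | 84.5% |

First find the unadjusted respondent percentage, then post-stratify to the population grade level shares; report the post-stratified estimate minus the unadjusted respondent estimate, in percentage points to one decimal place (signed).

+11.8 percentage points

Naive respondent-only estimate (weights = respondent counts):
  (90/570)×84.1 + (270/570)×45.4 + (210/570)×84.5 = 65.9158%
Post-stratifying to population shares instead:
  0.44×84.1 + 0.17×45.4 + 0.39×84.5 = 77.677%
Difference = 77.677 − 65.9158 = 11.7612 pp.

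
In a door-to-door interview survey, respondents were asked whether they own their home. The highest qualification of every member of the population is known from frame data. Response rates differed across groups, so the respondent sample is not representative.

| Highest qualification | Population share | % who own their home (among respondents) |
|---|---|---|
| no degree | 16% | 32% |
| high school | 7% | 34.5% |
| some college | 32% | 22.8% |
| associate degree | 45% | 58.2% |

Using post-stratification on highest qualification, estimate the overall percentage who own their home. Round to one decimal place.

Each cell contributes population-share × respondent value:
  no degree: 0.16 × 32 = 5.12
  high school: 0.07 × 34.5 = 2.415
  some college: 0.32 × 22.8 = 7.296
  associate degree: 0.45 × 58.2 = 26.19
Post-stratified estimate = 41.021 → 41.0%.

41.0%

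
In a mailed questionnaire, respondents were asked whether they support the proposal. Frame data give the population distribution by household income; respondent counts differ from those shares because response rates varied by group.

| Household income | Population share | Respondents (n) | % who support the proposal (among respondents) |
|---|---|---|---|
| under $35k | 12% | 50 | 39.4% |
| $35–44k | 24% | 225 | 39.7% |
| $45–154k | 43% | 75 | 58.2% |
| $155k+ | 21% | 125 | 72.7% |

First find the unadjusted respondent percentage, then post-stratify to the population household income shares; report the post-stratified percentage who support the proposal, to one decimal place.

54.5%

Without adjustment, the pooled respondent share is:
  (50/475)×39.4 + (225/475)×39.7 + (75/475)×58.2 + (125/475)×72.7 = 51.2737%
Post-stratifying to population shares instead:
  0.12×39.4 + 0.24×39.7 + 0.43×58.2 + 0.21×72.7 = 54.549%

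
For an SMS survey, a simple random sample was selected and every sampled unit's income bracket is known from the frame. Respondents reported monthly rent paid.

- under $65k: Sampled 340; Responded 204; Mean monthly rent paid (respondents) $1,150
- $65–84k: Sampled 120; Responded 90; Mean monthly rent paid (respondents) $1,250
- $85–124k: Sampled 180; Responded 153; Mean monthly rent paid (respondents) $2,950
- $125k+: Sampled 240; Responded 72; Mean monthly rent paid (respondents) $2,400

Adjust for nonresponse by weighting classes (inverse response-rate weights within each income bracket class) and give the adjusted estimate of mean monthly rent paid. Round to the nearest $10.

Response rates by class: under $65k 204/340 = 60%, $65–84k 90/120 = 75%, $85–124k 153/180 = 85%, $125k+ 72/240 = 30%.
Inverse-response-rate weighting restores each class to its sampled count, so class totals weight by n_sampled:
  under $65k: 340 × 1150 = 391,000
  $65–84k: 120 × 1250 = 150,000
  $85–124k: 180 × 2950 = 531,000
  $125k+: 240 × 2400 = 576,000
Adjusted estimate = 1,648,000 / 880 = 1872.73 → $1,870.

$1,870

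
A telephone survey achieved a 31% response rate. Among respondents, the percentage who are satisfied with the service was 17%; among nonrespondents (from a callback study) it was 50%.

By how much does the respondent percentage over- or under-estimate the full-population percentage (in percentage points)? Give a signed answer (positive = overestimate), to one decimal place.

-22.8 percentage points

Nonresponse fraction = 1 − 0.31 = 0.69.
Bias = (nonresponse fraction) × (respondent percentage − nonrespondent percentage)
     = 0.69 × (17 − 50) = 0.69 × -33 = -22.77.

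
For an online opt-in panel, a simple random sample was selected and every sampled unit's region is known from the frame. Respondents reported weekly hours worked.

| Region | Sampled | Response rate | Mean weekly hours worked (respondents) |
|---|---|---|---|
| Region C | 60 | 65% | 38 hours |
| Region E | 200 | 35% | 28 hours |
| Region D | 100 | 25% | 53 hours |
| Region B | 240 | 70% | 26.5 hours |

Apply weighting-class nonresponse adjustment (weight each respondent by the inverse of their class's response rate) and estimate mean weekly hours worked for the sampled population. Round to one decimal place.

32.6

With weight = n_sampled/n_responded per class, the weighted class total is n_sampled:
  Region C: 60 × 38 = 2280
  Region E: 200 × 28 = 5600
  Region D: 100 × 53 = 5300
  Region B: 240 × 26.5 = 6360
Adjusted estimate = 19,540 / 600 = 32.5667 → 32.6.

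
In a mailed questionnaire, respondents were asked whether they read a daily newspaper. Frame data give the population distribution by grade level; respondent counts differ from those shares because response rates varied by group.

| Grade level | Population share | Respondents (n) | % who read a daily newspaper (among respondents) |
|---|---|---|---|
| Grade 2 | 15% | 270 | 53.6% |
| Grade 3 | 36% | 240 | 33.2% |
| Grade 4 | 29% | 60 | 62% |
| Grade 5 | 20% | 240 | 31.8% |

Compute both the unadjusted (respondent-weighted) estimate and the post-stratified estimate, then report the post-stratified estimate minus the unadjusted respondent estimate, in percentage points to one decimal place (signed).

+2.6 percentage points

Naive respondent-only estimate (weights = respondent counts):
  (270/810)×53.6 + (240/810)×33.2 + (60/810)×62 + (240/810)×31.8 = 41.7185%
Post-stratified estimate weights by population shares:
  0.15×53.6 + 0.36×33.2 + 0.29×62 + 0.2×31.8 = 44.332%
Difference = 44.332 − 41.7185 = 2.6135 pp.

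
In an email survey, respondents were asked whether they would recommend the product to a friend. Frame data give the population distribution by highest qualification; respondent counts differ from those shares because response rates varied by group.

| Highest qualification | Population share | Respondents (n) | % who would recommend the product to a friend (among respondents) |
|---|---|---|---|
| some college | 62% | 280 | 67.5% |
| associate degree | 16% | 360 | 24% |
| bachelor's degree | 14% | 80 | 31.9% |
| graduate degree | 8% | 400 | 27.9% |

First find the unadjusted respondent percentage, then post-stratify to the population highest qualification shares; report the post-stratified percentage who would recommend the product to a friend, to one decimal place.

Unadjusted (pooled respondent) estimate weights by respondent counts:
  (280/1120)×67.5 + (360/1120)×24 + (80/1120)×31.9 + (400/1120)×27.9 = 36.8321%
Post-stratifying to population shares instead:
  0.62×67.5 + 0.16×24 + 0.14×31.9 + 0.08×27.9 = 52.388%

52.4%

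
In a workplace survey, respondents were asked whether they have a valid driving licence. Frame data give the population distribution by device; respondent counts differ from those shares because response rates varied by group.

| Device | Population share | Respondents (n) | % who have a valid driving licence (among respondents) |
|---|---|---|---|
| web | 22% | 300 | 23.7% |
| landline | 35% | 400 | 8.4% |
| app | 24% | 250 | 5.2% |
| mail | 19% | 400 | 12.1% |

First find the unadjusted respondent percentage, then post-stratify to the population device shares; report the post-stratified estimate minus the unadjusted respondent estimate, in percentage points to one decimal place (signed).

-0.6 percentage points

Without adjustment, the pooled respondent share is:
  (300/1350)×23.7 + (400/1350)×8.4 + (250/1350)×5.2 + (400/1350)×12.1 = 12.3037%
Post-stratifying to population shares instead:
  0.22×23.7 + 0.35×8.4 + 0.24×5.2 + 0.19×12.1 = 11.701%
Difference = 11.701 − 12.3037 = -0.6027 pp.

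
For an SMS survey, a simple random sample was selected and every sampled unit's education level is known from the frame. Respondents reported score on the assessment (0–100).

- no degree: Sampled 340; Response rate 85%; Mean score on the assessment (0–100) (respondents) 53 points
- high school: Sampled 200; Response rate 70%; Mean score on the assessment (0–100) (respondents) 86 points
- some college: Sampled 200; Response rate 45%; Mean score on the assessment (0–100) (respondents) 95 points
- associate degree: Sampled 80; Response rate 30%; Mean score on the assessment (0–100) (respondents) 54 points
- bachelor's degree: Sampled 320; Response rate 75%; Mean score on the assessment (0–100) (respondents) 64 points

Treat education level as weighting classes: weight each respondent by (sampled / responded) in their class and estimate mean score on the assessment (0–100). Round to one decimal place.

Each respondent's weight = sampled/responded in their class; summing within a class gives n_sampled, so:
  no degree: 340 × 53 = 18,020
  high school: 200 × 86 = 17,200
  some college: 200 × 95 = 19,000
  associate degree: 80 × 54 = 4320
  bachelor's degree: 320 × 64 = 20,480
Adjusted estimate = 79,020 / 1,140 = 69.3158 → 69.3.

69.3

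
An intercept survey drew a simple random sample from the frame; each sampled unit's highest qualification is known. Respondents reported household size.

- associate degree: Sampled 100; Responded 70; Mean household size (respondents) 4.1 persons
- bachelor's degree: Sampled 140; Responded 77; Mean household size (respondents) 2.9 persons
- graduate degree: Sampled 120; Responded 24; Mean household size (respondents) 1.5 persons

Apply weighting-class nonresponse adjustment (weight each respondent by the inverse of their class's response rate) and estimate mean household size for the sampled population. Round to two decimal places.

2.77

Class response rates: associate degree 70/100 = 70%, bachelor's degree 77/140 = 55%, graduate degree 24/120 = 20%.
Inverse-response-rate weighting restores each class to its sampled count, so class totals weight by n_sampled:
  associate degree: 100 × 4.1 = 410
  bachelor's degree: 140 × 2.9 = 406
  graduate degree: 120 × 1.5 = 180
Adjusted estimate = 996 / 360 = 2.76667 → 2.77.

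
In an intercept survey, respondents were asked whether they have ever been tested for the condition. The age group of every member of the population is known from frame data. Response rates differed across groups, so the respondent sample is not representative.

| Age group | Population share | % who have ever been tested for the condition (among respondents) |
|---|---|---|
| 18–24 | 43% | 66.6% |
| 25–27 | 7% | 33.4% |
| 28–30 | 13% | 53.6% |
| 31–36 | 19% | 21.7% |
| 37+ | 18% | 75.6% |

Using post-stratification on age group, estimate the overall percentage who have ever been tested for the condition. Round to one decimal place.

Each cell contributes population-share × respondent value:
  18–24: 0.43 × 66.6 = 28.638
  25–27: 0.07 × 33.4 = 2.338
  28–30: 0.13 × 53.6 = 6.968
  31–36: 0.19 × 21.7 = 4.123
  37+: 0.18 × 75.6 = 13.608
Post-stratified estimate = 55.675 → 55.7%.

55.7%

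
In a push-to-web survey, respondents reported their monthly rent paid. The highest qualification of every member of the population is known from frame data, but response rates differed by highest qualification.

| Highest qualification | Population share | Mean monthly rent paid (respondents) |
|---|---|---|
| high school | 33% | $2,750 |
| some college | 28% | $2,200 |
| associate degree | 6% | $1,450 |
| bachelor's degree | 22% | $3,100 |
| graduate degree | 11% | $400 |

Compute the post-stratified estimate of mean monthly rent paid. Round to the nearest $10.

$2,340

Weight each group's respondent value by its population share:
  high school: 0.33 × 2750 = 907.5
  some college: 0.28 × 2200 = 616
  associate degree: 0.06 × 1450 = 87
  bachelor's degree: 0.22 × 3100 = 682
  graduate degree: 0.11 × 400 = 44
Post-stratified estimate = 2336.5 → $2,340.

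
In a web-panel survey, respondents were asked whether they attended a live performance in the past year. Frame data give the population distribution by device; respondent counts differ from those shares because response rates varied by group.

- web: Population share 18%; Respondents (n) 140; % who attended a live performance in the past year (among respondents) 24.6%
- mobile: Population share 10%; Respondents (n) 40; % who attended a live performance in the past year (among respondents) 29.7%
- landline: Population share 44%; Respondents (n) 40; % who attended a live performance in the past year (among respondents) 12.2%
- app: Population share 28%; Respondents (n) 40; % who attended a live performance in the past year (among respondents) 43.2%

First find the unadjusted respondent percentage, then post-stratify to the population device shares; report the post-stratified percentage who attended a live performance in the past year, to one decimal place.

Unadjusted (pooled respondent) estimate weights by respondent counts:
  (140/260)×24.6 + (40/260)×29.7 + (40/260)×12.2 + (40/260)×43.2 = 26.3385%
Reweighting by population device shares:
  0.18×24.6 + 0.1×29.7 + 0.44×12.2 + 0.28×43.2 = 24.862%

24.9%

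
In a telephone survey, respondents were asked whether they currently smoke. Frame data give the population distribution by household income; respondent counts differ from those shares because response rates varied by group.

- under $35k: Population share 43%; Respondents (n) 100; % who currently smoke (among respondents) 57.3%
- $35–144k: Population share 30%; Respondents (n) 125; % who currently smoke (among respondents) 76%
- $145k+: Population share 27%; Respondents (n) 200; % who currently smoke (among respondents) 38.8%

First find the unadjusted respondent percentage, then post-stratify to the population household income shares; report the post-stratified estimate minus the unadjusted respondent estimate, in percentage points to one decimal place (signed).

+3.8 percentage points

Unadjusted (pooled respondent) estimate weights by respondent counts:
  (100/425)×57.3 + (125/425)×76 + (200/425)×38.8 = 54.0941%
Post-stratifying to population shares instead:
  0.43×57.3 + 0.3×76 + 0.27×38.8 = 57.915%
Difference = 57.915 − 54.0941 = 3.8209 pp.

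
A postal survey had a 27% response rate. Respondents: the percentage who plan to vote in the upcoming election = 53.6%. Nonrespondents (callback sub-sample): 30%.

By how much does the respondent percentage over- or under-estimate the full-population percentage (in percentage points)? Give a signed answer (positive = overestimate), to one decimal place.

Nonresponse fraction = 1 − 0.27 = 0.73.
Bias = (nonresponse fraction) × (respondent percentage − nonrespondent percentage)
     = 0.73 × (53.6 − 30) = 0.73 × 23.6 = 17.228.

+17.2 percentage points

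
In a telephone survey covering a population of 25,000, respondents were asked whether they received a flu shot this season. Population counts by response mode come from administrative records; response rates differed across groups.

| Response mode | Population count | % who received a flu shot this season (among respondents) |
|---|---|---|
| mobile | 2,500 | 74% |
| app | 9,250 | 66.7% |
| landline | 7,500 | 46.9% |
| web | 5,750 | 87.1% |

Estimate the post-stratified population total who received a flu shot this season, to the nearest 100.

Each cell contributes its population count × the respondent rate:
  mobile: 2,500 × 74% = 1850
  app: 9,250 × 66.7% = 6169.75
  landline: 7,500 × 46.9% = 3517.5
  web: 5,750 × 87.1% = 5008.25
Estimated total = 16545.5 → 16,500.

16,500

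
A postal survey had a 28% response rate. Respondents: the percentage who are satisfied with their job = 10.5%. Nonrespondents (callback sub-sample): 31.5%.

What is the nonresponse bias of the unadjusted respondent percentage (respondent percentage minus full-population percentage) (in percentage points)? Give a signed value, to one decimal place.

-15.1 percentage points

Nonresponse fraction = 1 − 0.28 = 0.72.
Bias = (nonresponse fraction) × (respondent percentage − nonrespondent percentage)
     = 0.72 × (10.5 − 31.5) = 0.72 × -21 = -15.12.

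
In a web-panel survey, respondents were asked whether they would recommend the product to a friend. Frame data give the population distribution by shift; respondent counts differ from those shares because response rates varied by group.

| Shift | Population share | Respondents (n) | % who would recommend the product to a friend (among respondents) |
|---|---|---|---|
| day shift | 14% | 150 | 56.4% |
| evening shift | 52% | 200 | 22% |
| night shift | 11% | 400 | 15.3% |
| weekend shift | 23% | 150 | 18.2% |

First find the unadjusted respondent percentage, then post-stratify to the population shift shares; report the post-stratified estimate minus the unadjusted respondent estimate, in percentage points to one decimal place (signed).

+1.1 percentage points

Naive respondent-only estimate (weights = respondent counts):
  (150/900)×56.4 + (200/900)×22 + (400/900)×15.3 + (150/900)×18.2 = 24.1222%
Reweighting by population shift shares:
  0.14×56.4 + 0.52×22 + 0.11×15.3 + 0.23×18.2 = 25.205%
Difference = 25.205 − 24.1222 = 1.0828 pp.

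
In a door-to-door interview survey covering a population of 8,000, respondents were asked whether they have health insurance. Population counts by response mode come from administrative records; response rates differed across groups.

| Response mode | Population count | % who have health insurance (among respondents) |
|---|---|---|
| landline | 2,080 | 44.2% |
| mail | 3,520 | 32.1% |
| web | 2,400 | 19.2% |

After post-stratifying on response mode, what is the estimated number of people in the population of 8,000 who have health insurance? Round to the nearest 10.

Each cell contributes its population count × the respondent rate:
  landline: 2,080 × 44.2% = 919.36
  mail: 3,520 × 32.1% = 1129.92
  web: 2,400 × 19.2% = 460.8
Estimated total = 2510.08 → 2,510.

2,510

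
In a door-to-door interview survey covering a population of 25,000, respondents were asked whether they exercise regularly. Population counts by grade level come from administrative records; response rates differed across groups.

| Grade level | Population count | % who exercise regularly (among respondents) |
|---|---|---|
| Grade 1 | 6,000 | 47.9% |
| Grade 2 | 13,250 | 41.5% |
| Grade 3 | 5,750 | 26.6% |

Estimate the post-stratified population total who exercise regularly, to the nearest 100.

9,900

Estimated count per cell = population count × respondent percentage:
  Grade 1: 6,000 × 47.9% = 2874
  Grade 2: 13,250 × 41.5% = 5498.75
  Grade 3: 5,750 × 26.6% = 1529.5
Estimated total = 9902.25 → 9,900.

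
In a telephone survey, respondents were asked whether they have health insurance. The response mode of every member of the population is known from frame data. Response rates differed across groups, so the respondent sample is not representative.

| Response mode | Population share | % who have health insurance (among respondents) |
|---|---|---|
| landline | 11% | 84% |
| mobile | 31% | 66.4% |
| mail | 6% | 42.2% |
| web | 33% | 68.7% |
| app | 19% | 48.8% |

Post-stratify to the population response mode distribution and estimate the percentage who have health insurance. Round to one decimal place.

64.3%

Weight each group's respondent value by its population share:
  landline: 0.11 × 84 = 9.24
  mobile: 0.31 × 66.4 = 20.584
  mail: 0.06 × 42.2 = 2.532
  web: 0.33 × 68.7 = 22.671
  app: 0.19 × 48.8 = 9.272
Post-stratified estimate = 64.299 → 64.3%.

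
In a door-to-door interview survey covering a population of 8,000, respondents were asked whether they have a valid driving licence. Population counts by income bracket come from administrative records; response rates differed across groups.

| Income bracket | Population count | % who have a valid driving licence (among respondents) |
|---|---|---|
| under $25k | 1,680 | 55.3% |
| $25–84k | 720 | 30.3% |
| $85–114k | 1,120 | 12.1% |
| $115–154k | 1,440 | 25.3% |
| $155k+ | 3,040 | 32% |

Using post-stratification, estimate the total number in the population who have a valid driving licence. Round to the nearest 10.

Estimated count per cell = population count × respondent percentage:
  under $25k: 1,680 × 55.3% = 929.04
  $25–84k: 720 × 30.3% = 218.16
  $85–114k: 1,120 × 12.1% = 135.52
  $115–154k: 1,440 × 25.3% = 364.32
  $155k+: 3,040 × 32% = 972.8
Estimated total = 2619.84 → 2,620.

2,620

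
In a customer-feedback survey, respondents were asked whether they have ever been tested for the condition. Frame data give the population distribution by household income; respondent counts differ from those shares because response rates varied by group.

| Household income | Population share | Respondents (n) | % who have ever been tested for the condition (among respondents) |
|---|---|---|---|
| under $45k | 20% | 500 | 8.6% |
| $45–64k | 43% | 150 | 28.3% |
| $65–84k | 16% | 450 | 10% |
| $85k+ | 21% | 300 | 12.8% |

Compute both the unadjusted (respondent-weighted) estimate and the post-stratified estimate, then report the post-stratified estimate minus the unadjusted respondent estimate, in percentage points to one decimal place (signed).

Unadjusted (pooled respondent) estimate weights by respondent counts:
  (500/1400)×8.6 + (150/1400)×28.3 + (450/1400)×10 + (300/1400)×12.8 = 12.0607%
Post-stratified estimate weights by population shares:
  0.2×8.6 + 0.43×28.3 + 0.16×10 + 0.21×12.8 = 18.177%
Difference = 18.177 − 12.0607 = 6.1163 pp.

+6.1 percentage points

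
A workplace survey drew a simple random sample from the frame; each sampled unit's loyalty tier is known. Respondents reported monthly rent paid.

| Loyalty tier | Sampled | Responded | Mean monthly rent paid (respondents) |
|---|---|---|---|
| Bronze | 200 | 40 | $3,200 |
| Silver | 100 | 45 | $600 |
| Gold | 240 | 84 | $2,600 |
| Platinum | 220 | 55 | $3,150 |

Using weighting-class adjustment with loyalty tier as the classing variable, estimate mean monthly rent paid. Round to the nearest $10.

$2,650

Class response rates: Bronze 40/200 = 20%, Silver 45/100 = 45%, Gold 84/240 = 35%, Platinum 55/220 = 25%.
With weight = n_sampled/n_responded per class, the weighted class total is n_sampled:
  Bronze: 200 × 3200 = 640,000
  Silver: 100 × 600 = 60,000
  Gold: 240 × 2600 = 624,000
  Platinum: 220 × 3150 = 693,000
Adjusted estimate = 2,017,000 / 760 = 2653.95 → $2,650.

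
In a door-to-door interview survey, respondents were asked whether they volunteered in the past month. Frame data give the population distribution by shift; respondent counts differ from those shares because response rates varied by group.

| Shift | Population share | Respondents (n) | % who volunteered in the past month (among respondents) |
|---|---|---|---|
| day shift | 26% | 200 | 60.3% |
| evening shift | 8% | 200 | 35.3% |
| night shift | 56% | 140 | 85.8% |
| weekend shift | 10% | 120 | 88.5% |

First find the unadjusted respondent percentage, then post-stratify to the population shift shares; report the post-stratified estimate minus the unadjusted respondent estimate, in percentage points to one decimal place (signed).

+12.1 percentage points

Without adjustment, the pooled respondent share is:
  (200/660)×60.3 + (200/660)×35.3 + (140/660)×85.8 + (120/660)×88.5 = 63.2606%
Reweighting by population shift shares:
  0.26×60.3 + 0.08×35.3 + 0.56×85.8 + 0.1×88.5 = 75.4%
Difference = 75.4 − 63.2606 = 12.1394 pp.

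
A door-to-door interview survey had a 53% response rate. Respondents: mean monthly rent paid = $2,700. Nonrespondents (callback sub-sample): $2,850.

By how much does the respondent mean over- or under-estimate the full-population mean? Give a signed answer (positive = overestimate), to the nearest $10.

-$70

Nonresponse fraction = 1 − 0.53 = 0.47.
Bias = (nonresponse fraction) × (respondent mean − nonrespondent mean)
     = 0.47 × (2700 − 2850) = 0.47 × -150 = -70.5.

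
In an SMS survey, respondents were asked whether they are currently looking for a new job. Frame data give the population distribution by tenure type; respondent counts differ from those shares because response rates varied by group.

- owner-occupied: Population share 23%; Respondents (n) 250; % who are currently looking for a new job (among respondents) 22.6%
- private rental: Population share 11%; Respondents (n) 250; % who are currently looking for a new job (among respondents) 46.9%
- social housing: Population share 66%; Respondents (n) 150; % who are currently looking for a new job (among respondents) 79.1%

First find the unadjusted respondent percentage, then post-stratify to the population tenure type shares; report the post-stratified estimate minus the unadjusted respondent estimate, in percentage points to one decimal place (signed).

+17.6 percentage points

Unadjusted (pooled respondent) estimate weights by respondent counts:
  (250/650)×22.6 + (250/650)×46.9 + (150/650)×79.1 = 44.9846%
Post-stratified estimate weights by population shares:
  0.23×22.6 + 0.11×46.9 + 0.66×79.1 = 62.563%
Difference = 62.563 − 44.9846 = 17.5784 pp.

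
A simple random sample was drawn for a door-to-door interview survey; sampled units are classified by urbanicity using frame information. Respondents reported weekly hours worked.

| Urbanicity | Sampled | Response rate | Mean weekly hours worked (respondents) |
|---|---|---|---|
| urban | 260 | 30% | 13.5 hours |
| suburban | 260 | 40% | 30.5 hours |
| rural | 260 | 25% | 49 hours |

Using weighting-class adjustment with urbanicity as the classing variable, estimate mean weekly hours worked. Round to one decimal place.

31.0

With weight = n_sampled/n_responded per class, the weighted class total is n_sampled:
  urban: 260 × 13.5 = 3510
  suburban: 260 × 30.5 = 7930
  rural: 260 × 49 = 12,740
Adjusted estimate = 24,180 / 780 = 31 → 31.0.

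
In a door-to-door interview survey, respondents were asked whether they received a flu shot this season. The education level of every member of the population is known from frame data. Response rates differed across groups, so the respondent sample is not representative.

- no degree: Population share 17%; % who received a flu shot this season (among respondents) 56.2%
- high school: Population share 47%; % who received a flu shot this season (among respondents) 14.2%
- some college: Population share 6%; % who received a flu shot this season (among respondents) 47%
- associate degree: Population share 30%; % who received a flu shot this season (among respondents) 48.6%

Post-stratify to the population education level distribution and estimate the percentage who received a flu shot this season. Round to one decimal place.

Reweight to the known education level distribution:
  no degree: 0.17 × 56.2 = 9.554
  high school: 0.47 × 14.2 = 6.674
  some college: 0.06 × 47 = 2.82
  associate degree: 0.3 × 48.6 = 14.58
Post-stratified estimate = 33.628 → 33.6%.

33.6%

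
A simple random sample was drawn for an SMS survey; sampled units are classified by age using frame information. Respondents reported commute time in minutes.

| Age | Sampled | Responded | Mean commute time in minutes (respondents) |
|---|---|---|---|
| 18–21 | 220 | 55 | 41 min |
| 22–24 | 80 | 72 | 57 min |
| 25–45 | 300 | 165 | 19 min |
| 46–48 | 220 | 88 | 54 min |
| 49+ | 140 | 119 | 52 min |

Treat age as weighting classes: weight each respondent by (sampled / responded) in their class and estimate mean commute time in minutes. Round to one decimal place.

40.0

Class response rates: 18–21 55/220 = 25%, 22–24 72/80 = 90%, 25–45 165/300 = 55%, 46–48 88/220 = 40%, 49+ 119/140 = 85%.
Inverse-response-rate weighting restores each class to its sampled count, so class totals weight by n_sampled:
  18–21: 220 × 41 = 9020
  22–24: 80 × 57 = 4560
  25–45: 300 × 19 = 5700
  46–48: 220 × 54 = 11,880
  49+: 140 × 52 = 7280
Adjusted estimate = 38,440 / 960 = 40.0417 → 40.0.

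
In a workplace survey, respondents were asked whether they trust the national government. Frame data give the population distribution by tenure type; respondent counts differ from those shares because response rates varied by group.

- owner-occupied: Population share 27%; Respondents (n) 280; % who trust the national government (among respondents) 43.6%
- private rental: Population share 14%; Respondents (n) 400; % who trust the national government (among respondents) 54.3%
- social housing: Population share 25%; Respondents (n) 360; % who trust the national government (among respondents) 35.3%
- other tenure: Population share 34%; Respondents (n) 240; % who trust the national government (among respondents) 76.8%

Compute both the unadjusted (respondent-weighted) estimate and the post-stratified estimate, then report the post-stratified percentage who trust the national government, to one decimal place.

54.3%

Naive respondent-only estimate (weights = respondent counts):
  (280/1280)×43.6 + (400/1280)×54.3 + (360/1280)×35.3 + (240/1280)×76.8 = 50.8344%
Post-stratifying to population shares instead:
  0.27×43.6 + 0.14×54.3 + 0.25×35.3 + 0.34×76.8 = 54.311%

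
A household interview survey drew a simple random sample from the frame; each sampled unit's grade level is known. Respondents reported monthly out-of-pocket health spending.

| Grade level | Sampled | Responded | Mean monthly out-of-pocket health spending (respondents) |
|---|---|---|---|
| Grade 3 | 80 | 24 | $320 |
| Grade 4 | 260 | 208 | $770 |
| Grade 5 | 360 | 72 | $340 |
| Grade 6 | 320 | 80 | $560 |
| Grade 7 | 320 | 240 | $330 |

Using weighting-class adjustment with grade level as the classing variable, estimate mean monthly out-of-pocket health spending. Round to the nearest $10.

$470

Response rates by class: Grade 3 24/80 = 30%, Grade 4 208/260 = 80%, Grade 5 72/360 = 20%, Grade 6 80/320 = 25%, Grade 7 240/320 = 75%.
Each respondent's weight = sampled/responded in their class; summing within a class gives n_sampled, so:
  Grade 3: 80 × 320 = 25,600
  Grade 4: 260 × 770 = 200,200
  Grade 5: 360 × 340 = 122,400
  Grade 6: 320 × 560 = 179,200
  Grade 7: 320 × 330 = 105,600
Adjusted estimate = 633,000 / 1,340 = 472.388 → $470.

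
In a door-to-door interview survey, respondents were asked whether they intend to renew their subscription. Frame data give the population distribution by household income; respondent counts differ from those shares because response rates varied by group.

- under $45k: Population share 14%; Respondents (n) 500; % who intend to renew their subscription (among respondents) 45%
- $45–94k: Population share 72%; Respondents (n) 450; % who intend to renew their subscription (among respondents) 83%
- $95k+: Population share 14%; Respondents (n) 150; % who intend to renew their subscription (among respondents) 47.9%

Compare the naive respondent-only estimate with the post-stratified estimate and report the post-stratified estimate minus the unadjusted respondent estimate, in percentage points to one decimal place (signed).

+11.8 percentage points

Unadjusted (pooled respondent) estimate weights by respondent counts:
  (500/1100)×45 + (450/1100)×83 + (150/1100)×47.9 = 60.9409%
Post-stratified estimate weights by population shares:
  0.14×45 + 0.72×83 + 0.14×47.9 = 72.766%
Difference = 72.766 − 60.9409 = 11.8251 pp.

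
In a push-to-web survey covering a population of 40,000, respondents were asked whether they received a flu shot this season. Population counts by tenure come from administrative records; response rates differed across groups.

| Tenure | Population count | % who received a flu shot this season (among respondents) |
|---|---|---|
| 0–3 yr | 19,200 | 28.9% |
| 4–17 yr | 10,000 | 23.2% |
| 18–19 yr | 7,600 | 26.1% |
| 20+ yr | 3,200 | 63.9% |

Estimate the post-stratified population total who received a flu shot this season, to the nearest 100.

11,900

Estimated count per cell = population count × respondent percentage:
  0–3 yr: 19,200 × 28.9% = 5548.8
  4–17 yr: 10,000 × 23.2% = 2320
  18–19 yr: 7,600 × 26.1% = 1983.6
  20+ yr: 3,200 × 63.9% = 2044.8
Estimated total = 11897.2 → 11,900.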